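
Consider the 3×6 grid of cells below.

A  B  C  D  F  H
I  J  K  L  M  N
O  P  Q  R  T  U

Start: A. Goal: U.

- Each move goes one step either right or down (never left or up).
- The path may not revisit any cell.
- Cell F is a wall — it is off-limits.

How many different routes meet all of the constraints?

A right/down-only route from A to U makes exactly 2 down-moves and 5 right-moves in some order.
With no other constraints that would be C(7,2) = 21 routes.
Subtract routes through each blocked cell (inclusion–exclusion for overlaps): − through F: 3 → 18.
That gives 18 routes.

18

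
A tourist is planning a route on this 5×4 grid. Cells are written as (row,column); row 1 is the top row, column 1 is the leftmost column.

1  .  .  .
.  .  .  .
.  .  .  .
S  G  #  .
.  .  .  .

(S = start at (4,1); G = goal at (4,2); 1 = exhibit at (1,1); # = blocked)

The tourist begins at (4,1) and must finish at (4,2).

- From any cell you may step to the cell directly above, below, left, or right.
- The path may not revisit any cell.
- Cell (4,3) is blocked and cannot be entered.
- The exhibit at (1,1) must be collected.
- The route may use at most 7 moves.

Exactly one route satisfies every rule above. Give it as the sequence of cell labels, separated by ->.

(4,1) -> (3,1) -> (2,1) -> (1,1) -> (1,2) -> (2,2) -> (3,2) -> (4,2)

Any route must reach (1,1) and still end at (4,2) within 7 moves, so the order of the required stops is forced.
Route from (4,1): 3× up (reaching (1,1)), right to (1,2), 3× down (reaching (4,2)) — 7 moves in all.
Check: all required cells visited; 7 ≤ 7 moves.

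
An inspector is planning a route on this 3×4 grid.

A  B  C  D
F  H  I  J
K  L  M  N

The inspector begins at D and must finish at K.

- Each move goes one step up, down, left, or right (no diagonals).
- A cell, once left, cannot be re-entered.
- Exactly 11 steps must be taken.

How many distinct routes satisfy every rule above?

4

Need simple routes of exactly 11 moves from D to K (Manhattan distance 5, so 3 moves are spent on a detour and 3 undoing it).
Enumerating: D J N M I C B A F H L K | D J N M L H I C B A F K | D C I J N M L H B A F K | D C B A F H I J N M L K.
That gives 4 routes.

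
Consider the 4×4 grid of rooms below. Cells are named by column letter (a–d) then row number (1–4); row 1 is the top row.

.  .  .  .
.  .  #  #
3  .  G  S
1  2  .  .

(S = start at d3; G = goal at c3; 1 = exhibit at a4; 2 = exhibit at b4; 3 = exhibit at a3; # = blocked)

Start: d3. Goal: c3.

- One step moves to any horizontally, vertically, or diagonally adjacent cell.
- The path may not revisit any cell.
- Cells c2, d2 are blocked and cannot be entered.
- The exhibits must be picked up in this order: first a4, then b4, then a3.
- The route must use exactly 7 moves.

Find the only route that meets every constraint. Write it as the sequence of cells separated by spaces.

d3 c4 b3 a4 b4 a3 b2 c3

The waypoints must appear in the order a4, b4, a3, with no cell reused.
Route from d3: down-left 1 to c4, up-left 1 to b3, down-left 1 to a4, right 1 to b4, up-left 1 to a3, up-right 1 to b2, down-right 1 to c3 — 7 moves in all.
Check: order respected (1 at step 3, 2 at step 4, 3 at step 5); 7 moves as required.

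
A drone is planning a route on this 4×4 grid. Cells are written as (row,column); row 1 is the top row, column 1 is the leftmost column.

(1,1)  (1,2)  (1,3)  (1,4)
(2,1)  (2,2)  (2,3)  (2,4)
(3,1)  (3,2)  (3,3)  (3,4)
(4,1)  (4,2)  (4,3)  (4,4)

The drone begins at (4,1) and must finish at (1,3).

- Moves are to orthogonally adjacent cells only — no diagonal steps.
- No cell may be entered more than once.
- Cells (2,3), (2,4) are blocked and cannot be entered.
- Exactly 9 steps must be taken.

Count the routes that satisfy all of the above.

Need simple routes of exactly 9 moves from (4,1) to (1,3) (Manhattan distance 5, so 2 moves are spent on a detour and 2 undoing it).
Enumerating: (4,1) (4,2) (4,3) (3,3) (3,2) (2,2) (2,1) (1,1) (1,2) (1,3) | (4,1) (4,2) (4,3) (3,3) (3,2) (3,1) (2,1) (1,1) (1,2) (1,3) | (4,1) (4,2) (4,3) (3,3) (3,2) (3,1) (2,1) (2,2) (1,2) (1,3) | (4,1) (4,2) (4,3) (4,4) (3,4) (3,3) (3,2) (2,2) (1,2) (1,3).
That gives 4 routes.

4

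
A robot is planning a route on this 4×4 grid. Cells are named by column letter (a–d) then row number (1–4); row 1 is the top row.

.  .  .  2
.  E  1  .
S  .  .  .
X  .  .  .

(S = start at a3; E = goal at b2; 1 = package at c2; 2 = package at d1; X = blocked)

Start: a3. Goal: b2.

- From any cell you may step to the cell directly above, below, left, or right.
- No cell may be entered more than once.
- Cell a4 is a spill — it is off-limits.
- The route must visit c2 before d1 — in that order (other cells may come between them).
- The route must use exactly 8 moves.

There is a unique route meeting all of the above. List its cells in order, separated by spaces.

a3 b3 c3 c2 d2 d1 c1 b1 b2

The waypoints must appear in the order c2, d1, with no cell reused.
Route from a3: right 2 to c3, up 1 to c2, right 1 to d2, up 1 to d1, left 2 to b1, down 1 to b2 — 8 moves in all.
Check: order respected (1 at step 3, 2 at step 5); 8 moves as required.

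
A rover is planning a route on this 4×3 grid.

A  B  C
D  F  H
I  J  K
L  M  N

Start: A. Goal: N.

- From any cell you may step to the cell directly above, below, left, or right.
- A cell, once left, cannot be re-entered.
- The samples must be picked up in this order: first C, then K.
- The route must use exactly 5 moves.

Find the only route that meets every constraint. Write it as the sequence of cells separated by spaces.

A B C H K N

The waypoints must appear in the order C, K, with no cell reused.
Route from A: 2× right (reaching C), 3× down (reaching N) — 5 moves in all.
Check: order respected (C at step 2, K at step 4); 5 moves as required.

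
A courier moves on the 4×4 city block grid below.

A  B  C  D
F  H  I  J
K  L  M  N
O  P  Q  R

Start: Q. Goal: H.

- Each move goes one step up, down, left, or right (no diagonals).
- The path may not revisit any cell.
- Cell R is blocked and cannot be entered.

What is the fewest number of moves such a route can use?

The Manhattan distance from Q to H is |4−2| + |3−2| = 3, so at least 3 moves are needed.
A route of 3 moves achieves this: Q → M → I → H.
Since 3 matches the lower bound, it is optimal.

3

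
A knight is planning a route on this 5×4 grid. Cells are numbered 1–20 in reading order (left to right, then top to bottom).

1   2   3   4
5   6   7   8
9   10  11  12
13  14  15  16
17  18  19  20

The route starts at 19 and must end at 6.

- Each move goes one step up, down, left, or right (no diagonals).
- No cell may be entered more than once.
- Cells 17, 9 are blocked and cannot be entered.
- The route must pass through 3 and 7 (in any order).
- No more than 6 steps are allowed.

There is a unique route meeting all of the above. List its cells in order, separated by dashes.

19 - 15 - 11 - 7 - 3 - 2 - 6

The budget equals the shortest possible length, so every move has to be on a shortest route through the required cells.
Route from 19: 4× up (reaching 3), left to 2, down to 6 — 6 moves in all.
Check: all required cells visited; 6 ≤ 6 moves.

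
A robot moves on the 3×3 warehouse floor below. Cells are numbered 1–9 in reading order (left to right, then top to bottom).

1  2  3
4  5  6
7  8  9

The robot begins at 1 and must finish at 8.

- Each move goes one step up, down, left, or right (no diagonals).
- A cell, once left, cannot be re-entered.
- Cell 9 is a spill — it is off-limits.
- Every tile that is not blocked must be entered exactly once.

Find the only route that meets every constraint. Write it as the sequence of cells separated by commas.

1, 2, 3, 6, 5, 4, 7, 8

Need to visit all 8 open cells exactly once, starting at 1 and ending at 8.
Cell 6 has only two open neighbours (3 and 5), so the path must pass straight through it: one of those is the cell it's entered from and the other is where it exits.
Route from 1: right 2 to 3, down 1 to 6, left 2 to 4, down 1 to 7, right 1 to 8 — 7 moves in all.
Check: all 8 open cells covered.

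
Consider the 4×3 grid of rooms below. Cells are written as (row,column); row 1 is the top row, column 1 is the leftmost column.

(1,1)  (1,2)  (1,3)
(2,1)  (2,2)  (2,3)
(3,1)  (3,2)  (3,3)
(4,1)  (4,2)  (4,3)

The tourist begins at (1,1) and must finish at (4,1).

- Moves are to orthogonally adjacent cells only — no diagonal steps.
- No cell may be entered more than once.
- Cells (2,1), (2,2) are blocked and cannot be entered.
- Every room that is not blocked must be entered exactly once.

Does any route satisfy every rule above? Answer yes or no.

One route that works: (1,1) → (1,2) → (1,3) → (2,3) → (3,3) → (4,3) → (4,2) → (3,2) → (3,1) → (4,1).

yes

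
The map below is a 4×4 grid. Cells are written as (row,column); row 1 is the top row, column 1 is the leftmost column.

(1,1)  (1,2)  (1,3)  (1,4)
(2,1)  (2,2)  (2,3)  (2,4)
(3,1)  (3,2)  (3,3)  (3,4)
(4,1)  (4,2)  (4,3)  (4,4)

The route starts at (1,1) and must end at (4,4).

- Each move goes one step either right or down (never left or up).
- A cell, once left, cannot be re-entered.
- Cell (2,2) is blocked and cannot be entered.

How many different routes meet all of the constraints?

A right/down-only route from (1,1) to (4,4) makes exactly 3 down-moves and 3 right-moves in some order.
With no other constraints that would be C(6,3) = 20 routes.
Subtract routes through each blocked cell (inclusion–exclusion for overlaps): − through (2,2): 12 → 8.
That gives 8 routes.

8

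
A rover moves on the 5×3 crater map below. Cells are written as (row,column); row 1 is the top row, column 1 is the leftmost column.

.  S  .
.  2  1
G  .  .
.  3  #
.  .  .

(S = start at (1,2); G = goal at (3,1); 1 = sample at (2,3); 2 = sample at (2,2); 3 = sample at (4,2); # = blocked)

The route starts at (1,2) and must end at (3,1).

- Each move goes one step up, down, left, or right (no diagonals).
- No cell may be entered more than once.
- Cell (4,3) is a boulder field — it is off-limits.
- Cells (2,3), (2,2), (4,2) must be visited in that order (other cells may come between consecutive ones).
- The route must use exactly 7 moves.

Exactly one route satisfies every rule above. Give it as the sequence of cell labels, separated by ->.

(1,2) -> (1,3) -> (2,3) -> (2,2) -> (3,2) -> (4,2) -> (4,1) -> (3,1)

The waypoints must appear in the order (2,3), (2,2), (4,2), with no cell reused.
Route from (1,2): right 1 to (1,3), down 1 to (2,3), left 1 to (2,2), down 2 to (4,2), left 1 to (4,1), up 1 to (3,1) — 7 moves in all.
Check: order respected (1 at step 2, 2 at step 3, 3 at step 5); 7 moves as required.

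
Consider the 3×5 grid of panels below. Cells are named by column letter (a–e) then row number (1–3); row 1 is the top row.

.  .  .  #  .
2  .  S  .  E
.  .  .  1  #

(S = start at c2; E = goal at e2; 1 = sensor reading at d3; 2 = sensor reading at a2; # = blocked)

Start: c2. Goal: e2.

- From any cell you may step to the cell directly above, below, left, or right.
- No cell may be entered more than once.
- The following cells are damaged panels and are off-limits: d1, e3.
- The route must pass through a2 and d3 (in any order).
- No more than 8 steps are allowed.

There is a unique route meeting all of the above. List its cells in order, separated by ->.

Any route must reach a2 and d3 and still end at e2 within 8 moves, so the order of the required stops is forced.
Route from c2: 2× left (reaching a2), down to a3, 3× right (reaching d3), up to d2, right to e2 — 8 moves in all.
Check: all required cells visited; 8 ≤ 8 moves.

c2 -> b2 -> a2 -> a3 -> b3 -> c3 -> d3 -> d2 -> e2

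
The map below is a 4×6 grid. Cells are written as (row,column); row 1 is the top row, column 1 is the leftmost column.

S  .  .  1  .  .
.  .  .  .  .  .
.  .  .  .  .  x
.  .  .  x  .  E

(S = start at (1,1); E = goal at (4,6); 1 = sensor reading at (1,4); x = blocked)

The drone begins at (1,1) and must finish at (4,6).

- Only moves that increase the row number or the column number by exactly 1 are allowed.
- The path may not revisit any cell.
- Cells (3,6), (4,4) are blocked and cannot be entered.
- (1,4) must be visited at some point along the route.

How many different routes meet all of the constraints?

A right/down-only route from (1,1) to (4,6) makes exactly 3 down-moves and 5 right-moves in some order.
With no other constraints that would be C(8,3) = 56 routes.
Split at (1,4) and multiply the segment counts (each segment already excludes blocked cells): (1,1)→(1,4): 1; (1,4)→(4,6): 3; product = 3.
That gives 3 routes.

3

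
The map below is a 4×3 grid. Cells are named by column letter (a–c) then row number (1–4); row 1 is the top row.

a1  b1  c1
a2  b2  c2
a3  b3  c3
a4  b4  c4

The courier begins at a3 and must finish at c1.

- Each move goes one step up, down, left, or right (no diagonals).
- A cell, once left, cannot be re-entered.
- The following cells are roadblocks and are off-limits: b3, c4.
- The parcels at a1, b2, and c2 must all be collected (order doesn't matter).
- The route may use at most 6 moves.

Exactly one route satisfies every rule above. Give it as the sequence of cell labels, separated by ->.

The budget equals the shortest possible length, so every move has to be on a shortest route through the required cells.
Route from a3: up 2 to a1, right 1 to b1, down 1 to b2, right 1 to c2, up 1 to c1 — 6 moves in all.
Check: all required cells visited; 6 ≤ 6 moves.

a3 -> a2 -> a1 -> b1 -> b2 -> c2 -> c1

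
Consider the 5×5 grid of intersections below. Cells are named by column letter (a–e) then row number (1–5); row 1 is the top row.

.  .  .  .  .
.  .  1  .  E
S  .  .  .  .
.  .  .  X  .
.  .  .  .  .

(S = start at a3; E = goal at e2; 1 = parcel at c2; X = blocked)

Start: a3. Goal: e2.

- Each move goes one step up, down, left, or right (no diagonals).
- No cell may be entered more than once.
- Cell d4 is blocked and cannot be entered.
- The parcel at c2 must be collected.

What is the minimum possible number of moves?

Any route passes through c2 somewhere between a3 and e2. Summing Manhattan distances along the two legs (a3 → c2 → e2) gives a lower bound of 3 + 2 = 5 moves.
A route of 5 moves achieves this: a3 → a2 → b2 → c2 → d2 → e2.
Since 5 matches the lower bound, it is optimal.

5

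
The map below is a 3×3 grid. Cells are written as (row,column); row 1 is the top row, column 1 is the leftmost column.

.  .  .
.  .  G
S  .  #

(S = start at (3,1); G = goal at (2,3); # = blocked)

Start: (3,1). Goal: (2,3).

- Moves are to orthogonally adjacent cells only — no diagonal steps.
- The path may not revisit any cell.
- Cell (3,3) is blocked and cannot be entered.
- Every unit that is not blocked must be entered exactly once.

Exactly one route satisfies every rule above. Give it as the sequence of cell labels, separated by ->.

Need to visit all 8 open cells exactly once, starting at (3,1) and ending at (2,3).
Cell (1,3) has only two open neighbours ((2,3) and (1,2)), so the path must pass straight through it: one of those is the cell it's entered from and the other is where it exits.
Route from (3,1): right to (3,2), up to (2,2), left to (2,1), up to (1,1), 2× right (reaching (1,3)), down to (2,3) — 7 moves in all.
Check: all 8 open cells covered.

(3,1) -> (3,2) -> (2,2) -> (2,1) -> (1,1) -> (1,2) -> (1,3) -> (2,3)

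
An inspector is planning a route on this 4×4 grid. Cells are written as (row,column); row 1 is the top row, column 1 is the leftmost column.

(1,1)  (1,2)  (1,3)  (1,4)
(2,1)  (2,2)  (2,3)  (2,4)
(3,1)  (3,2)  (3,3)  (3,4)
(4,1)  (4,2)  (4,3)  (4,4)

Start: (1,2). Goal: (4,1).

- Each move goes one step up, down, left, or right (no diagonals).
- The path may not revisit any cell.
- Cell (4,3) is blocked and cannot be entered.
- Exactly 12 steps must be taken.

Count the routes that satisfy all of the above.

3

Need simple routes of exactly 12 moves from (1,2) to (4,1) (Manhattan distance 4, so 4 moves are spent on a detour and 4 undoing it).
Enumerating: (1,2) (1,1) (2,1) (2,2) (2,3) (1,3) (1,4) (2,4) (3,4) (3,3) (3,2) (4,2) (4,1) | (1,2) (1,1) (2,1) (2,2) (2,3) (1,3) (1,4) (2,4) (3,4) (3,3) (3,2) (3,1) (4,1) | (1,2) (1,3) (1,4) (2,4) (3,4) (3,3) (2,3) (2,2) (2,1) (3,1) (3,2) (4,2) (4,1).
That gives 3 routes.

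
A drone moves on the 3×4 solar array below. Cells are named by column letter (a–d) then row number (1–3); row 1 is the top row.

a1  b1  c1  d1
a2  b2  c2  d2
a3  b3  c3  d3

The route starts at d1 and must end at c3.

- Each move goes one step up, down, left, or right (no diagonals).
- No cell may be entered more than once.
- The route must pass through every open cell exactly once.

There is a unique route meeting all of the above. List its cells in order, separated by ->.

d1 -> c1 -> b1 -> a1 -> a2 -> a3 -> b3 -> b2 -> c2 -> d2 -> d3 -> c3

Need to visit all 12 open cells exactly once, starting at d1 and ending at c3.
Cell a1 has only two open neighbours (a2 and b1), so the path must pass straight through it: one of those is the cell it's entered from and the other is where it exits.
Route from d1: 3× left (reaching a1), 2× down (reaching a3), right to b3, up to b2, 2× right (reaching d2), down to d3, left to c3 — 11 moves in all.
Check: all 12 open cells covered.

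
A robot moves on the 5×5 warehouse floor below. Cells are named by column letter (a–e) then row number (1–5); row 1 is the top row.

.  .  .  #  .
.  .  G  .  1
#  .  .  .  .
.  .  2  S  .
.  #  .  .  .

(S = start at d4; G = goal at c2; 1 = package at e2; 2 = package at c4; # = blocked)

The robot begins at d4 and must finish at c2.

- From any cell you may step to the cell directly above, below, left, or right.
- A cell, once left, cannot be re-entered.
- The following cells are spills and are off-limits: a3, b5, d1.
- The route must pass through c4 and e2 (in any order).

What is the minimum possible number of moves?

7

Any route passes through c4 and e2 in some order between d4 and c2. Summing Manhattan distances along each leg and taking the cheapest ordering (d4 → c4 → e2 → c2) gives a lower bound of 1 + 4 + 2 = 7 moves.
A route of 7 moves achieves this: d4 → c4 → c3 → d3 → e3 → e2 → d2 → c2.
Since 7 matches the lower bound, it is optimal.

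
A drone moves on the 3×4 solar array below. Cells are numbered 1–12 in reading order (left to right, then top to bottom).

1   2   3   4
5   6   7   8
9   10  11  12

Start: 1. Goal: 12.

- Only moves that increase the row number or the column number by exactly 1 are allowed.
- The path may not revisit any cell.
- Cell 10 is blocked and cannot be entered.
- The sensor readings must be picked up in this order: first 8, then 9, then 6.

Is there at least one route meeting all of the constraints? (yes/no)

no

9 lies to the left of 8, so going from 8 to 9 would need a leftward move — but moves only go right/down, so 8 cannot be visited before 9.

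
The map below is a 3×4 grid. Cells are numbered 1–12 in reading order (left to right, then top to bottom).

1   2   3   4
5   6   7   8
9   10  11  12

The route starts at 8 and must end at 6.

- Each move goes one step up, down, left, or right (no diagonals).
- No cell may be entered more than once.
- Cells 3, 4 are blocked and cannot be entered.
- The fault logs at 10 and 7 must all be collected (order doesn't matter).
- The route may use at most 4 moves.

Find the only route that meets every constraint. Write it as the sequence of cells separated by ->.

Any route must reach 10 and 7 and still end at 6 within 4 moves, so the order of the required stops is forced.
Route from 8: left 1 to 7, down 1 to 11, left 1 to 10, up 1 to 6 — 4 moves in all.
Check: all required cells visited; 4 ≤ 4 moves.

8 -> 7 -> 11 -> 10 -> 6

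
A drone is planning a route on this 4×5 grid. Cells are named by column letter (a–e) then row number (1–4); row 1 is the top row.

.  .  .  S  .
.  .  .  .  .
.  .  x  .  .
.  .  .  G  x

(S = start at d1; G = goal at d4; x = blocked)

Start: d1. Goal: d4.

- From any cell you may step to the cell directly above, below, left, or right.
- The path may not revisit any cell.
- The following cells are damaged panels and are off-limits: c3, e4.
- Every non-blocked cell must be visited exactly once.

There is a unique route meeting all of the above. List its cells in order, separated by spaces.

Need to visit all 18 open cells exactly once, starting at d1 and ending at d4.
Cell c4 has only two open neighbours (b4 and d4), so the path must pass straight through it: one of those is the cell it's entered from and the other is where it exits.
Route from d1: right to e1, 2× down (reaching e3), left to d3, up to d2, left to c2, up to c1, 2× left (reaching a1), down to a2, right to b2, down to b3, left to a3, down to a4, 3× right (reaching d4) — 17 moves in all.
Check: all 18 open cells covered.

d1 e1 e2 e3 d3 d2 c2 c1 b1 a1 a2 b2 b3 a3 a4 b4 c4 d4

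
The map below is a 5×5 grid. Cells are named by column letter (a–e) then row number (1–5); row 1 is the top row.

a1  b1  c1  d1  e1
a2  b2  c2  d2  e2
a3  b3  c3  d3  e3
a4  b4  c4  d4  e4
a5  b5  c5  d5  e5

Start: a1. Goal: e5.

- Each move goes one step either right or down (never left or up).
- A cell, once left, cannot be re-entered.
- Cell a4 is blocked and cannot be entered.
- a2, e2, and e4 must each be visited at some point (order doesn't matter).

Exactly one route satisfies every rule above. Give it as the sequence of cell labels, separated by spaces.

Moves only go right or down, so the column and row indices never decrease.
Route from a1: down 1 to a2, right 4 to e2, down 3 to e5 — 8 moves in all.
Check: all required cells visited.

a1 a2 b2 c2 d2 e2 e3 e4 e5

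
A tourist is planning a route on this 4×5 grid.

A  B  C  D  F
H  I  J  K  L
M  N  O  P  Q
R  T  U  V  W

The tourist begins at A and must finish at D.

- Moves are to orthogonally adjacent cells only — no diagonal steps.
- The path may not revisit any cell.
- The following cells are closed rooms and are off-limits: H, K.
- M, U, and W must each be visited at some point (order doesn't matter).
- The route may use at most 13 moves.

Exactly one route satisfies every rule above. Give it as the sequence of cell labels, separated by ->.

Any route must reach M, U, and W and still end at D within 13 moves, so the order of the required stops is forced.
Route from A: right 1 to B, down 2 to N, left 1 to M, down 1 to R, right 4 to W, up 3 to F, left 1 to D — 13 moves in all.
Check: all required cells visited; 13 ≤ 13 moves.

A -> B -> I -> N -> M -> R -> T -> U -> V -> W -> Q -> L -> F -> D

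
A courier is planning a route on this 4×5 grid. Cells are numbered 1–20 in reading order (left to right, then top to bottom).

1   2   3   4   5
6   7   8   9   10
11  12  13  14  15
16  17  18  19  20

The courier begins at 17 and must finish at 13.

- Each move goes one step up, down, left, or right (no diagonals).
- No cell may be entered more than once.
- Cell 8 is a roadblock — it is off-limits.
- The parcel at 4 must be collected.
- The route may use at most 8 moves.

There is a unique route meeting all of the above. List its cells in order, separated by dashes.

17 - 12 - 7 - 2 - 3 - 4 - 9 - 14 - 13

The budget equals the shortest possible length, so every move has to be on a shortest route through the required cells.
Route from 17: up 3 to 2, right 2 to 4, down 2 to 14, left 1 to 13 — 8 moves in all.
Check: all required cells visited; 8 ≤ 8 moves.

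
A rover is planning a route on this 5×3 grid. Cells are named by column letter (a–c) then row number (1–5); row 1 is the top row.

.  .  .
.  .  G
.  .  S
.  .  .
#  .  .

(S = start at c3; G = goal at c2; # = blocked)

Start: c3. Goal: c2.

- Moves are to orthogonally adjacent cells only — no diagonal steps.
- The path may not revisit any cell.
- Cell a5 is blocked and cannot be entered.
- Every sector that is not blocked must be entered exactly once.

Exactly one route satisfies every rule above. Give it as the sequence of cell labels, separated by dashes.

c3 - c4 - c5 - b5 - b4 - a4 - a3 - b3 - b2 - a2 - a1 - b1 - c1 - c2

Need to visit all 14 open cells exactly once, starting at c3 and ending at c2.
Cell c1 has only two open neighbours (c2 and b1), so the path must pass straight through it: one of those is the cell it's entered from and the other is where it exits.
Route from c3: 2× down (reaching c5), left to b5, up to b4, left to a4, up to a3, right to b3, up to b2, left to a2, up to a1, 2× right (reaching c1), down to c2 — 13 moves in all.
Check: all 14 open cells covered.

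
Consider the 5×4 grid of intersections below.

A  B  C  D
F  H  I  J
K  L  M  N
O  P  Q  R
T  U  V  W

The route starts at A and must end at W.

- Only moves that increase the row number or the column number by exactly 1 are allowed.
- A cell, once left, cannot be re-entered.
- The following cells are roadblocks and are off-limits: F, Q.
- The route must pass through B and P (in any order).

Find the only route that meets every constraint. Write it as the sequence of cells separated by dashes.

A - B - H - L - P - U - V - W

Moves only go right or down, so the column and row indices never decrease.
Route from A: right to B, 4× down (reaching U), 2× right (reaching W) — 7 moves in all.
Check: all required cells visited.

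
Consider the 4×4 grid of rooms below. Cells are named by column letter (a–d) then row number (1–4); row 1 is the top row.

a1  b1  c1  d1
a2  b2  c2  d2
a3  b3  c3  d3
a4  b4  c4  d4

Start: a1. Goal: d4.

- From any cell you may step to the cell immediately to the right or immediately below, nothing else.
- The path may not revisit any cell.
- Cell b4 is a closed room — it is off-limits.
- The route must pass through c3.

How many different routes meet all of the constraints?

12

A right/down-only route from a1 to d4 makes exactly 3 down-moves and 3 right-moves in some order.
With no other constraints that would be C(6,3) = 20 routes.
Split at c3 and multiply the segment counts (each segment already excludes blocked cells): a1→c3: 6; c3→d4: 2; product = 12.
That gives 12 routes.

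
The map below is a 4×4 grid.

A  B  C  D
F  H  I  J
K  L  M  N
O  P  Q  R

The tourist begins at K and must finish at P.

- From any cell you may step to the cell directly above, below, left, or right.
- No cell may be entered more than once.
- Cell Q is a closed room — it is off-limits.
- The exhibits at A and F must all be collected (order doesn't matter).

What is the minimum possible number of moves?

6

Any route passes through A and F in some order between K and P. Summing Manhattan distances along each leg and taking the cheapest ordering (K → F → A → P) gives a lower bound of 1 + 1 + 4 = 6 moves.
A route of 6 moves achieves this: K → F → A → B → H → L → P.
Since 6 matches the lower bound, it is optimal.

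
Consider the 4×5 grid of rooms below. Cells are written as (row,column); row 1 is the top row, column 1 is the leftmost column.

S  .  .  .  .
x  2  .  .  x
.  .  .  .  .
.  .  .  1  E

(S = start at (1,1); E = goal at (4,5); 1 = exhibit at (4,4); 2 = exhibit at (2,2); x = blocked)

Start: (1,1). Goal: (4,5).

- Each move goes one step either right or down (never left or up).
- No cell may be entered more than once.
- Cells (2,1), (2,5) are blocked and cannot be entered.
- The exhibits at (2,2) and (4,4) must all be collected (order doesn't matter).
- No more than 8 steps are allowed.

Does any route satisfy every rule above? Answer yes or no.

yes

One route that works: (1,1) → (1,2) → (2,2) → (3,2) → (4,2) → (4,3) → (4,4) → (4,5).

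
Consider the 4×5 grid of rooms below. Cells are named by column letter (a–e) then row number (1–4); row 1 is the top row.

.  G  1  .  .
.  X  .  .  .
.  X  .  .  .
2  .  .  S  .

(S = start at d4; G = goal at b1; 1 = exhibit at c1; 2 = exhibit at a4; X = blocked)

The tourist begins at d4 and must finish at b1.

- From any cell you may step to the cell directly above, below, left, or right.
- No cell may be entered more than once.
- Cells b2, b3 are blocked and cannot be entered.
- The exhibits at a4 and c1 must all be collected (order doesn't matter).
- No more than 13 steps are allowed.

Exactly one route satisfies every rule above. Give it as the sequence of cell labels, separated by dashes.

The 13-move cap with required stops at a4, c1 leaves no slack for detours.
Route from d4: up 3 to d1, left 1 to c1, down 3 to c4, left 2 to a4, up 3 to a1, right 1 to b1 — 13 moves in all.
Check: all required cells visited; 13 ≤ 13 moves.

d4 - d3 - d2 - d1 - c1 - c2 - c3 - c4 - b4 - a4 - a3 - a2 - a1 - b1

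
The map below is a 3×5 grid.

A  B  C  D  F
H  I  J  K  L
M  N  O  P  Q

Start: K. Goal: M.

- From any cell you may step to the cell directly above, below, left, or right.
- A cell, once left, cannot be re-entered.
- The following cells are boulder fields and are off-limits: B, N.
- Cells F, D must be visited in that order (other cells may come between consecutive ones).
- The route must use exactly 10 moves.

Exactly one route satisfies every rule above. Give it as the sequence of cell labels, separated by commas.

K, P, Q, L, F, D, C, J, I, H, M

The waypoints must appear in the order F, D, with no cell reused.
Route from K: down 1 to P, right 1 to Q, up 2 to F, left 2 to C, down 1 to J, left 2 to H, down 1 to M — 10 moves in all.
Check: order respected (F at step 4, D at step 5); 10 moves as required.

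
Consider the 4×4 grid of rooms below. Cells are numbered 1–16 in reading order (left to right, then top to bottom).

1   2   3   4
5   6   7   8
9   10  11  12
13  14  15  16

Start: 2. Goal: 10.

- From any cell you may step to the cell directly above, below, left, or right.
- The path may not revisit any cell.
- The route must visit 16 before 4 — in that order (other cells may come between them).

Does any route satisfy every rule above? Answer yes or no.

One route that works: 2 → 6 → 5 → 9 → 13 → 14 → 15 → 16 → 12 → 8 → 4 → 3 → 7 → 11 → 10.

yes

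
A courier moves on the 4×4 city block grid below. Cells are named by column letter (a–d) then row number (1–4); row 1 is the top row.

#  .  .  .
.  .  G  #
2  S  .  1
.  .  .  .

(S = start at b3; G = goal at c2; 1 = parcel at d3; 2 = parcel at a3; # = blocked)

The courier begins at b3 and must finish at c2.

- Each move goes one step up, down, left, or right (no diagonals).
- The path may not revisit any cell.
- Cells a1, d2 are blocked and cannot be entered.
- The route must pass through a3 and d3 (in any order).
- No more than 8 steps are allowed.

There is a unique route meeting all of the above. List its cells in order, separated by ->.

b3 -> a3 -> a4 -> b4 -> c4 -> d4 -> d3 -> c3 -> c2

The budget equals the shortest possible length, so every move has to be on a shortest route through the required cells.
Route from b3: left to a3, down to a4, 3× right (reaching d4), up to d3, left to c3, up to c2 — 8 moves in all.
Check: all required cells visited; 8 ≤ 8 moves.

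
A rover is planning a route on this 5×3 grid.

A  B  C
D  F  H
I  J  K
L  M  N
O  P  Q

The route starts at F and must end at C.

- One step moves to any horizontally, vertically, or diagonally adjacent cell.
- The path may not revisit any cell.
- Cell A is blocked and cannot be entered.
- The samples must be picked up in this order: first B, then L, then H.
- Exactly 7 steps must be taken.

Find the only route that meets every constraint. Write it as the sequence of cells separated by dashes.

F - B - D - I - L - J - H - C

The waypoints must appear in the order B, L, H, with no cell reused.
Route from F: up to B, down-left to D, 2× down (reaching L), 2× up-right (reaching H), up to C — 7 moves in all.
Check: order respected (B at step 1, L at step 4, H at step 6); 7 moves as required.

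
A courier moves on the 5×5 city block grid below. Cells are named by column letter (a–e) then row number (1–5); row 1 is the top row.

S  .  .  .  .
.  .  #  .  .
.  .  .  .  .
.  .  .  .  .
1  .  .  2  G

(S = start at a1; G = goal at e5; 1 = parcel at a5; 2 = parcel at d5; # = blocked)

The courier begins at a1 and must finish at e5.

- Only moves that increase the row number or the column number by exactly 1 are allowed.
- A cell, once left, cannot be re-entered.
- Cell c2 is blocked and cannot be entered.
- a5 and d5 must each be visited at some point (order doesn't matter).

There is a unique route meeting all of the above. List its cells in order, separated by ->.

a1 -> a2 -> a3 -> a4 -> a5 -> b5 -> c5 -> d5 -> e5

Moves only go right or down, so the column and row indices never decrease.
Route from a1: 4× down (reaching a5), 4× right (reaching e5) — 8 moves in all.
Check: all required cells visited.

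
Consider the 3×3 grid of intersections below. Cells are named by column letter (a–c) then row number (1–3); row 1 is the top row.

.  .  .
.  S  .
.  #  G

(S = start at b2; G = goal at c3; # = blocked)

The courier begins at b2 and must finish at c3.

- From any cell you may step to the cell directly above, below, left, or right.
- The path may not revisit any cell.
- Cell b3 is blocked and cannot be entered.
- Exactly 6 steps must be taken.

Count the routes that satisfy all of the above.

1

Need simple routes of exactly 6 moves from b2 to c3 (Manhattan distance 2, so 2 moves are spent on a detour and 2 undoing it).
Enumerating: b2 a2 a1 b1 c1 c2 c3.
That gives 1 route.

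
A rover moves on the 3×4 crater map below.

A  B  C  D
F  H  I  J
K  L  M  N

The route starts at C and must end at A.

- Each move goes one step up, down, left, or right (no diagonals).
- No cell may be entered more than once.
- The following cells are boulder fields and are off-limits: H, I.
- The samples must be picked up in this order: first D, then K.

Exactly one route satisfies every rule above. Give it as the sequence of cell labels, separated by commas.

The waypoints must appear in the order D, K, with no cell reused.
Route from C: right 1 to D, down 2 to N, left 3 to K, up 2 to A — 8 moves in all.
Check: order respected (D at step 1, K at step 6).

C, D, J, N, M, L, K, F, A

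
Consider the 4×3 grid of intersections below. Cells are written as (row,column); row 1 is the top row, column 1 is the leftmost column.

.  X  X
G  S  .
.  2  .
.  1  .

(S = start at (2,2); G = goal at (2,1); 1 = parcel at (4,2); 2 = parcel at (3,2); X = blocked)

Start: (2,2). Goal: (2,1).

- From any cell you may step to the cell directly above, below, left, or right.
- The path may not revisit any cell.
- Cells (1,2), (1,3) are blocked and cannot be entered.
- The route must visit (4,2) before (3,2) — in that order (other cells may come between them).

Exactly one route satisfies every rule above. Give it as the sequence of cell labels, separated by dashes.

(2,2) - (2,3) - (3,3) - (4,3) - (4,2) - (3,2) - (3,1) - (2,1)

The waypoints must appear in the order (4,2), (3,2), with no cell reused.
Route from (2,2): right 1 to (2,3), down 2 to (4,3), left 1 to (4,2), up 1 to (3,2), left 1 to (3,1), up 1 to (2,1) — 7 moves in all.
Check: order respected (1 at step 4, 2 at step 5).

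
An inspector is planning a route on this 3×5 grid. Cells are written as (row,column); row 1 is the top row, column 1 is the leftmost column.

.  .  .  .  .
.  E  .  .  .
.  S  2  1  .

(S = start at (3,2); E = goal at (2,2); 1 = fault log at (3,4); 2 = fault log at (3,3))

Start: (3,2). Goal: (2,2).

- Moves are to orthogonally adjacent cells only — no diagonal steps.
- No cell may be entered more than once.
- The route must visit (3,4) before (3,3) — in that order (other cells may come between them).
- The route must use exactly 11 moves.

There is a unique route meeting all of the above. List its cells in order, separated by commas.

(3,2), (3,1), (2,1), (1,1), (1,2), (1,3), (1,4), (2,4), (3,4), (3,3), (2,3), (2,2)

The waypoints must appear in the order (3,4), (3,3), with no cell reused.
Route from (3,2): left to (3,1), 2× up (reaching (1,1)), 3× right (reaching (1,4)), 2× down (reaching (3,4)), left to (3,3), up to (2,3), left to (2,2) — 11 moves in all.
Check: order respected (1 at step 8, 2 at step 9); 11 moves as required.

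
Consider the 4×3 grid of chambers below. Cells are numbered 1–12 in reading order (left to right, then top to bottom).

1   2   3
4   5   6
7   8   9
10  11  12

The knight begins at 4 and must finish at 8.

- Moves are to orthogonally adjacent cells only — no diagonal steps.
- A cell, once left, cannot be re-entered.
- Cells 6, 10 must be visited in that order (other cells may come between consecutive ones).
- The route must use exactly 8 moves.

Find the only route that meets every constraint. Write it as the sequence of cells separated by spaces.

The waypoints must appear in the order 6, 10, with no cell reused.
Route from 4: 2× right (reaching 6), 2× down (reaching 12), 2× left (reaching 10), up to 7, right to 8 — 8 moves in all.
Check: order respected (6 at step 2, 10 at step 6); 8 moves as required.

4 5 6 9 12 11 10 7 8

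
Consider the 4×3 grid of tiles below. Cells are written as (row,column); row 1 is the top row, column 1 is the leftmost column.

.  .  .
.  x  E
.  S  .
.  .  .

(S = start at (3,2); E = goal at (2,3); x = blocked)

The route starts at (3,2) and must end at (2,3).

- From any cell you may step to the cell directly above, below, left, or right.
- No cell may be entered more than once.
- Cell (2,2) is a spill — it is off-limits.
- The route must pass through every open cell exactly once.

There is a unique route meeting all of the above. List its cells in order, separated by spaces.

(3,2) (3,3) (4,3) (4,2) (4,1) (3,1) (2,1) (1,1) (1,2) (1,3) (2,3)

Need to visit all 11 open cells exactly once, starting at (3,2) and ending at (2,3).
Route from (3,2): right 1 to (3,3), down 1 to (4,3), left 2 to (4,1), up 3 to (1,1), right 2 to (1,3), down 1 to (2,3) — 10 moves in all.
Check: all 11 open cells covered.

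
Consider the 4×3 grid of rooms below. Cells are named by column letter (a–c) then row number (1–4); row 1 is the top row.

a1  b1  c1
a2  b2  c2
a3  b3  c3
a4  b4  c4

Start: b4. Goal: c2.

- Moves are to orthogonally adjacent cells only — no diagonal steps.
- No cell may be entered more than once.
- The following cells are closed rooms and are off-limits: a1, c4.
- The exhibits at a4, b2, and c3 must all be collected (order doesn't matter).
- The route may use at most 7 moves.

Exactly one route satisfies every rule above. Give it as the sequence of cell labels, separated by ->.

b4 -> a4 -> a3 -> a2 -> b2 -> b3 -> c3 -> c2

The 7-move cap with required stops at a4, b2, c3 leaves no slack for detours.
Route from b4: left to a4, 2× up (reaching a2), right to b2, down to b3, right to c3, up to c2 — 7 moves in all.
Check: all required cells visited; 7 ≤ 7 moves.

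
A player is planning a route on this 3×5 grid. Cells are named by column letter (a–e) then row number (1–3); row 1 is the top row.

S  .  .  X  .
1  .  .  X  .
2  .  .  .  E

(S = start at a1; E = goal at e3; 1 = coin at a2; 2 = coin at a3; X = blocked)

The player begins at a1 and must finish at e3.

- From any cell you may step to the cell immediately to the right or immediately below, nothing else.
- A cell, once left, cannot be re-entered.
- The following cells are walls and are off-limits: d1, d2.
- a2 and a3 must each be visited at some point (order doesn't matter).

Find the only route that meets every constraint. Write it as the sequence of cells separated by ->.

Moves only go right or down, so the column and row indices never decrease.
Route from a1: down 2 to a3, right 4 to e3 — 6 moves in all.
Check: all required cells visited.

a1 -> a2 -> a3 -> b3 -> c3 -> d3 -> e3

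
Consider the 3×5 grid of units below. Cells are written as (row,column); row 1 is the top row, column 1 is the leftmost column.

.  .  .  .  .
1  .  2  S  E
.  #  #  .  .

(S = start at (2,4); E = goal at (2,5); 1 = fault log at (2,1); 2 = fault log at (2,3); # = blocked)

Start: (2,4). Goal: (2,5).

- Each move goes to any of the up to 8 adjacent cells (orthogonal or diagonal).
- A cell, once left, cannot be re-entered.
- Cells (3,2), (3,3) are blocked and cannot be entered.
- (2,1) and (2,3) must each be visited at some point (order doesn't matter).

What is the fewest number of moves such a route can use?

Any route passes through (2,1) and (2,3) in some order between (2,4) and (2,5). Summing Chebyshev distances along each leg and taking the cheapest ordering ((2,4) → (2,1) → (2,3) → (2,5)) gives a lower bound of 3 + 2 + 2 = 7 moves.
A route of 7 moves achieves this: (2,4) → (1,3) → (1,2) → (2,1) → (2,2) → (2,3) → (1,4) → (2,5).
Since 7 matches the lower bound, it is optimal.

7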